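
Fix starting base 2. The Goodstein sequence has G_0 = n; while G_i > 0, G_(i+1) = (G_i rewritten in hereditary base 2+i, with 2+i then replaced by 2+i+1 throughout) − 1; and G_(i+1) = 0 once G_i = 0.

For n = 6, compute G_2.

G_0 = 6. HB_2(6) = 2^2 + 2. Bump = 30. G_1 = 29.
G_1 = 29. HB_3(29) = 3^3 + 2. Bump = 258. G_2 = 257.
G_2 = 257. HB_4(257) = 4^4 + 1. Bump = 3126. G_3 = 3125.

257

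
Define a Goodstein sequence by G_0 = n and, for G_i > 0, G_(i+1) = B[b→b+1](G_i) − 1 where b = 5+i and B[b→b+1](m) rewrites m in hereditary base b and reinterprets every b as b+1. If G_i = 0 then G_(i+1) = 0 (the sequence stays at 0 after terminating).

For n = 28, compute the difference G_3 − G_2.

14

base 5: 28 = 5^2 + 3; at 6: 6^2 + 3 = 39; next = 38
base 6: 38 = 6^2 + 2; at 7: 7^2 + 2 = 51; next = 50
base 7: 50 = 7^2 + 1; at 8: 8^2 + 1 = 65; next = 64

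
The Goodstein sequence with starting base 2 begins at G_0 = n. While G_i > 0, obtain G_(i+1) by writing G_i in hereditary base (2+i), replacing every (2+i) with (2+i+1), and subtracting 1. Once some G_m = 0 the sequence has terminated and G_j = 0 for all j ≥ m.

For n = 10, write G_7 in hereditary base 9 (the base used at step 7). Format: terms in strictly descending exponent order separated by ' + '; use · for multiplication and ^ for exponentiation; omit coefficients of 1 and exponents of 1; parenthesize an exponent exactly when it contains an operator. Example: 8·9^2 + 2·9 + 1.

step 0: 10 = 2^(2 + 1) + 2; sub 3 for 2: 3^(3 + 1) + 3; = 84; G_1 = 84−1 = 83
step 1: 83 = 3^(3 + 1) + 2; sub 4 for 3: 4^(4 + 1) + 2; = 1026; G_2 = 1026−1 = 1025
step 2: 1025 = 4^(4 + 1) + 1; sub 5 for 4: 5^(5 + 1) + 1; = 15626; G_3 = 15626−1 = 15625
step 3: 15625 = 5^(5 + 1); sub 6 for 5: 6^(6 + 1); = 279936; G_4 = 279936−1 = 279935
step 4: 279935 = 5·6^6 + 5·6^5 + 5·6^4 + 5·6^3 + 5·6^2 + 5·6 + 5; sub 7 for 6: 5·7^7 + 5·7^5 + 5·7^4 + 5·7^3 + 5·7^2 + 5·7 + 5; = 4215755; G_5 = 4215755−1 = 4215754
step 5: 4215754 = 5·7^7 + 5·7^5 + 5·7^4 + 5·7^3 + 5·7^2 + 5·7 + 4; sub 8 for 7: 5·8^8 + 5·8^5 + 5·8^4 + 5·8^3 + 5·8^2 + 5·8 + 4; = 84073324; G_6 = 84073324−1 = 84073323
step 6: 84073323 = 5·8^8 + 5·8^5 + 5·8^4 + 5·8^3 + 5·8^2 + 5·8 + 3; sub 9 for 8: 5·9^9 + 5·9^5 + 5·9^4 + 5·9^3 + 5·9^2 + 5·9 + 3; = 1937434593; G_7 = 1937434593−1 = 1937434592

5·9^9 + 5·9^5 + 5·9^4 + 5·9^3 + 5·9^2 + 5·9 + 2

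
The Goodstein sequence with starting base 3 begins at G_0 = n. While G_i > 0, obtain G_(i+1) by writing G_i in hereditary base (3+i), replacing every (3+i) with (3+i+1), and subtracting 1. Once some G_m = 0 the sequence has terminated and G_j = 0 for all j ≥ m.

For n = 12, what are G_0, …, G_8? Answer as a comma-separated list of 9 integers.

i=0: 12 = 3^2 + 3 (b=3); 3→4: 4^2 + 4 = 20; 20−1 = 19
i=1: 19 = 4^2 + 3 (b=4); 4→5: 5^2 + 3 = 28; 28−1 = 27
i=2: 27 = 5^2 + 2 (b=5); 5→6: 6^2 + 2 = 38; 38−1 = 37
i=3: 37 = 6^2 + 1 (b=6); 6→7: 7^2 + 1 = 50; 50−1 = 49
i=4: 49 = 7^2 (b=7); 7→8: 8^2 = 64; 64−1 = 63
i=5: 63 = 7·8 + 7 (b=8); 8→9: 7·9 + 7 = 70; 70−1 = 69
i=6: 69 = 7·9 + 6 (b=9); 9→10: 7·10 + 6 = 76; 76−1 = 75
i=7: 75 = 7·10 + 5 (b=10); 10→11: 7·11 + 5 = 82; 82−1 = 81

12, 19, 27, 37, 49, 63, 69, 75, 81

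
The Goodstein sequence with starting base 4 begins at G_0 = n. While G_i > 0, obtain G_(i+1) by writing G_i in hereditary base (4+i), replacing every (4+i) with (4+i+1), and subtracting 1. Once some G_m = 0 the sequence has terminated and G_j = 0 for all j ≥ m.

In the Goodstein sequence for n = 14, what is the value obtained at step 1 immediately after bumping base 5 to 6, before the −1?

G_0 = 14. HB_4(14) = 3·4 + 2. Bump = 17. G_1 = 16.
G_1 = 16. HB_5(16) = 3·5 + 1. Bump = 19. G_2 = 18.

19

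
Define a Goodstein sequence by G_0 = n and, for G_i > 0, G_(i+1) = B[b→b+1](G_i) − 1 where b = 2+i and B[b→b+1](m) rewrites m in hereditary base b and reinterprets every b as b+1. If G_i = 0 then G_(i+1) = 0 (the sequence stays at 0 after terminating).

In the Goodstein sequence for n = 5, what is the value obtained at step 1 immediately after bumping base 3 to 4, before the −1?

base 2: 5 = 2^2 + 1; at 3: 3^3 + 1 = 28; next = 27
base 3: 27 = 3^3; at 4: 4^4 = 256; next = 255

256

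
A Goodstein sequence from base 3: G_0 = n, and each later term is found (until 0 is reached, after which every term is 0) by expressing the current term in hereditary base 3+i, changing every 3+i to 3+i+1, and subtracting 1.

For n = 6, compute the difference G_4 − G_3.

0

6 —HB3→ 2·3 —bump→ 2·4 = 8 —(−1)→ 7
7 —HB4→ 4 + 3 —bump→ 5 + 3 = 8 —(−1)→ 7
7 —HB5→ 5 + 2 —bump→ 6 + 2 = 8 —(−1)→ 7
7 —HB6→ 6 + 1 —bump→ 7 + 1 = 8 —(−1)→ 7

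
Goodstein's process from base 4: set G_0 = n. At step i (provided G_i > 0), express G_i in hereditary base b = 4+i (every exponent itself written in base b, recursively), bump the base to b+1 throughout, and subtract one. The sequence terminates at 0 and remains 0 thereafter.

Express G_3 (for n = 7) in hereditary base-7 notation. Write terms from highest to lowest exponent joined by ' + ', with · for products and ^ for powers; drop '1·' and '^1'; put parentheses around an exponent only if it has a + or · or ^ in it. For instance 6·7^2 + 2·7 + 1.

(0) 7|_4 = 4 + 3 ↦ 5 + 3|_5 = 8 ⇒ 7
(1) 7|_5 = 5 + 2 ↦ 6 + 2|_6 = 8 ⇒ 7
(2) 7|_6 = 6 + 1 ↦ 7 + 1|_7 = 8 ⇒ 7
(3) 7|_7 = 7 ↦ 8|_8 = 8 ⇒ 7

7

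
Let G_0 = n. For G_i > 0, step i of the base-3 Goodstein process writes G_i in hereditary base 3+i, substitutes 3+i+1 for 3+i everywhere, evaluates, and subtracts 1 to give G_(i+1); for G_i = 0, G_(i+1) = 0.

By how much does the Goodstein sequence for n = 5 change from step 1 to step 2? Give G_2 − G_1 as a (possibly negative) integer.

step 0: 5 = 3 + 2; sub 4 for 3: 4 + 2; = 6; G_1 = 6−1 = 5
step 1: 5 = 4 + 1; sub 5 for 4: 5 + 1; = 6; G_2 = 6−1 = 5

0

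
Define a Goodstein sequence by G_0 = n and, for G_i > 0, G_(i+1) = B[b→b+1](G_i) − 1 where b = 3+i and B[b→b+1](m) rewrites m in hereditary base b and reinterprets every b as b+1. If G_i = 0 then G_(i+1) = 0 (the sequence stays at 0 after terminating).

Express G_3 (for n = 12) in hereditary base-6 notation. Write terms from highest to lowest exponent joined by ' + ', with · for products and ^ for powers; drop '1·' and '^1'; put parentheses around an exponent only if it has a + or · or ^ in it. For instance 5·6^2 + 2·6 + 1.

[0] 12 ≡ 3^2 + 3 (base 3). Lift 4: 20. −1: 19.
[1] 19 ≡ 4^2 + 3 (base 4). Lift 5: 28. −1: 27.
[2] 27 ≡ 5^2 + 2 (base 5). Lift 6: 38. −1: 37.
[3] 37 ≡ 6^2 + 1 (base 6). Lift 7: 50. −1: 49.

6^2 + 1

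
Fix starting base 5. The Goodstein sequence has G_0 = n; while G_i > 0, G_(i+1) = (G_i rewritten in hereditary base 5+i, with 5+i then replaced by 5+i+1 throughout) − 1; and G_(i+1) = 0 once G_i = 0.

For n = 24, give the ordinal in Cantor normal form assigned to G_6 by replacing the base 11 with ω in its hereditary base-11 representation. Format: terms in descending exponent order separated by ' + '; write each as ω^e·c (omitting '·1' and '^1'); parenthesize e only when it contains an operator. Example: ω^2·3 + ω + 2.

ω·3 + 8

step 0: 24 = 4·5 + 4; sub 6 for 5: 4·6 + 4; = 28; G_1 = 28−1 = 27
step 1: 27 = 4·6 + 3; sub 7 for 6: 4·7 + 3; = 31; G_2 = 31−1 = 30
step 2: 30 = 4·7 + 2; sub 8 for 7: 4·8 + 2; = 34; G_3 = 34−1 = 33
step 3: 33 = 4·8 + 1; sub 9 for 8: 4·9 + 1; = 37; G_4 = 37−1 = 36
step 4: 36 = 4·9; sub 10 for 9: 4·10; = 40; G_5 = 40−1 = 39
step 5: 39 = 3·10 + 9; sub 11 for 10: 3·11 + 9; = 42; G_6 = 42−1 = 41
step 6: 41 = 3·11 + 8; sub 12 for 11: 3·12 + 8; = 44; G_7 = 44−1 = 43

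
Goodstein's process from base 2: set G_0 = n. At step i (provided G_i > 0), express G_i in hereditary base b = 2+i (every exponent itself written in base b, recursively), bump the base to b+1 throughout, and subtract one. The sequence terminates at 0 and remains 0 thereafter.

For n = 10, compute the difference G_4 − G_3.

(0) 10|_2 = 2^(2 + 1) + 2 ↦ 3^(3 + 1) + 3|_3 = 84 ⇒ 83
(1) 83|_3 = 3^(3 + 1) + 2 ↦ 4^(4 + 1) + 2|_4 = 1026 ⇒ 1025
(2) 1025|_4 = 4^(4 + 1) + 1 ↦ 5^(5 + 1) + 1|_5 = 15626 ⇒ 15625
(3) 15625|_5 = 5^(5 + 1) ↦ 6^(6 + 1)|_6 = 279936 ⇒ 279935

264310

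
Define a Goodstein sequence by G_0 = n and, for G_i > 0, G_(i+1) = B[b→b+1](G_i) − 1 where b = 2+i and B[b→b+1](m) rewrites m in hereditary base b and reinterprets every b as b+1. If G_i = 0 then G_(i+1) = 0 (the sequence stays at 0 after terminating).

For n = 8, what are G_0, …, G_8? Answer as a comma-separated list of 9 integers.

8 —HB2→ 2^(2 + 1) —bump→ 3^(3 + 1) = 81 —(−1)→ 80
80 —HB3→ 2·3^3 + 2·3^2 + 2·3 + 2 —bump→ 2·4^4 + 2·4^2 + 2·4 + 2 = 554 —(−1)→ 553
553 —HB4→ 2·4^4 + 2·4^2 + 2·4 + 1 —bump→ 2·5^5 + 2·5^2 + 2·5 + 1 = 6311 —(−1)→ 6310
6310 —HB5→ 2·5^5 + 2·5^2 + 2·5 —bump→ 2·6^6 + 2·6^2 + 2·6 = 93396 —(−1)→ 93395
93395 —HB6→ 2·6^6 + 2·6^2 + 6 + 5 —bump→ 2·7^7 + 2·7^2 + 7 + 5 = 1647196 —(−1)→ 1647195
1647195 —HB7→ 2·7^7 + 2·7^2 + 7 + 4 —bump→ 2·8^8 + 2·8^2 + 8 + 4 = 33554572 —(−1)→ 33554571
33554571 —HB8→ 2·8^8 + 2·8^2 + 8 + 3 —bump→ 2·9^9 + 2·9^2 + 9 + 3 = 774841152 —(−1)→ 774841151
774841151 —HB9→ 2·9^9 + 2·9^2 + 9 + 2 —bump→ 2·10^10 + 2·10^2 + 10 + 2 = 20000000212 —(−1)→ 20000000211

8, 80, 553, 6310, 93395, 1647195, 33554571, 774841151, 20000000211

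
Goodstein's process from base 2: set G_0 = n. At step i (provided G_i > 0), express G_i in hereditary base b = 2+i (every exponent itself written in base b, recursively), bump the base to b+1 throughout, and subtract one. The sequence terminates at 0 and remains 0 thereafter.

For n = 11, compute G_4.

279937

G_0=11  [base 2] 2^(2 + 1) + 2 + 1  →[2↦3]→  3^(3 + 1) + 3 + 1 = 85  −1 ⇒ G_1=84
G_1=84  [base 3] 3^(3 + 1) + 3  →[3↦4]→  4^(4 + 1) + 4 = 1028  −1 ⇒ G_2=1027
G_2=1027  [base 4] 4^(4 + 1) + 3  →[4↦5]→  5^(5 + 1) + 3 = 15628  −1 ⇒ G_3=15627
G_3=15627  [base 5] 5^(5 + 1) + 2  →[5↦6]→  6^(6 + 1) + 2 = 279938  −1 ⇒ G_4=279937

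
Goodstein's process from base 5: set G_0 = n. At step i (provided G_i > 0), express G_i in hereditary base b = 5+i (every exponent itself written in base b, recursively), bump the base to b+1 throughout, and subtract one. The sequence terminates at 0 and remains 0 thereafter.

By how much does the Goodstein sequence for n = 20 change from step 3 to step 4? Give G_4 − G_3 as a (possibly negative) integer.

2

20 —HB5→ 4·5 —bump→ 4·6 = 24 —(−1)→ 23
23 —HB6→ 3·6 + 5 —bump→ 3·7 + 5 = 26 —(−1)→ 25
25 —HB7→ 3·7 + 4 —bump→ 3·8 + 4 = 28 —(−1)→ 27
27 —HB8→ 3·8 + 3 —bump→ 3·9 + 3 = 30 —(−1)→ 29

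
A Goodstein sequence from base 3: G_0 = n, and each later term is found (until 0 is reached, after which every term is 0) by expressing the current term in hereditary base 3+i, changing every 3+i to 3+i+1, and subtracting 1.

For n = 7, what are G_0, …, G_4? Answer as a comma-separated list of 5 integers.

step 0: 7 = 2·3 + 1; sub 4 for 3: 2·4 + 1; = 9; G_1 = 9−1 = 8
step 1: 8 = 2·4; sub 5 for 4: 2·5; = 10; G_2 = 10−1 = 9
step 2: 9 = 5 + 4; sub 6 for 5: 6 + 4; = 10; G_3 = 10−1 = 9
step 3: 9 = 6 + 3; sub 7 for 6: 7 + 3; = 10; G_4 = 10−1 = 9

7, 8, 9, 9, 9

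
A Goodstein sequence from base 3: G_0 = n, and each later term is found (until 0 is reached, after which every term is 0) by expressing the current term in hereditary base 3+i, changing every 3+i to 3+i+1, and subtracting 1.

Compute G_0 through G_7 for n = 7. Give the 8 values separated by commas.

G_0=7  [base 3] 2·3 + 1  →[3↦4]→  2·4 + 1 = 9  −1 ⇒ G_1=8
G_1=8  [base 4] 2·4  →[4↦5]→  2·5 = 10  −1 ⇒ G_2=9
G_2=9  [base 5] 5 + 4  →[5↦6]→  6 + 4 = 10  −1 ⇒ G_3=9
G_3=9  [base 6] 6 + 3  →[6↦7]→  7 + 3 = 10  −1 ⇒ G_4=9
G_4=9  [base 7] 7 + 2  →[7↦8]→  8 + 2 = 10  −1 ⇒ G_5=9
G_5=9  [base 8] 8 + 1  →[8↦9]→  9 + 1 = 10  −1 ⇒ G_6=9
G_6=9  [base 9] 9  →[9↦10]→  10 = 10  −1 ⇒ G_7=9

7, 8, 9, 9, 9, 9, 9, 9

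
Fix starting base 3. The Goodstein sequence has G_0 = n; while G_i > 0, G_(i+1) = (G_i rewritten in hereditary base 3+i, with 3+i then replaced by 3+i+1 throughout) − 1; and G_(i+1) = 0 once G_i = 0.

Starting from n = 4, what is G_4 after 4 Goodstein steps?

(0) 4|_3 = 3 + 1 ↦ 4 + 1|_4 = 5 ⇒ 4
(1) 4|_4 = 4 ↦ 5|_5 = 5 ⇒ 4
(2) 4|_5 = 4 ↦ 4|_6 = 4 ⇒ 3
(3) 3|_6 = 3 ↦ 3|_7 = 3 ⇒ 2
(4) 2|_7 = 2 ↦ 2|_8 = 2 ⇒ 1

2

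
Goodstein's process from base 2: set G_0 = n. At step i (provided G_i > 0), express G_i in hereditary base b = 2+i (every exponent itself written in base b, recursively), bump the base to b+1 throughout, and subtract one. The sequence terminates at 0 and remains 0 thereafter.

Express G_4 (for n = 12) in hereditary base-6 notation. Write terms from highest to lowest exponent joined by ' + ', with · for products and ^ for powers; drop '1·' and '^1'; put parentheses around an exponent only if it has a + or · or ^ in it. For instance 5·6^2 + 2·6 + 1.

i=0: 12 = 2^(2 + 1) + 2^2 (b=2); 2→3: 3^(3 + 1) + 3^3 = 108; 108−1 = 107
i=1: 107 = 3^(3 + 1) + 2·3^2 + 2·3 + 2 (b=3); 3→4: 4^(4 + 1) + 2·4^2 + 2·4 + 2 = 1066; 1066−1 = 1065
i=2: 1065 = 4^(4 + 1) + 2·4^2 + 2·4 + 1 (b=4); 4→5: 5^(5 + 1) + 2·5^2 + 2·5 + 1 = 15686; 15686−1 = 15685
i=3: 15685 = 5^(5 + 1) + 2·5^2 + 2·5 (b=5); 5→6: 6^(6 + 1) + 2·6^2 + 2·6 = 280020; 280020−1 = 280019
i=4: 280019 = 6^(6 + 1) + 2·6^2 + 6 + 5 (b=6); 6→7: 7^(7 + 1) + 2·7^2 + 7 + 5 = 5764911; 5764911−1 = 5764910

6^(6 + 1) + 2·6^2 + 6 + 5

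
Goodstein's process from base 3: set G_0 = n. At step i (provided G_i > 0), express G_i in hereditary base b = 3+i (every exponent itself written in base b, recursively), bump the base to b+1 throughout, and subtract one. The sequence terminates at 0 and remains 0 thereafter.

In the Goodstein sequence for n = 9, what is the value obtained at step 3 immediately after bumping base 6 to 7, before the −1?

step 0: 9 = 3^2; sub 4 for 3: 4^2; = 16; G_1 = 16−1 = 15
step 1: 15 = 3·4 + 3; sub 5 for 4: 3·5 + 3; = 18; G_2 = 18−1 = 17
step 2: 17 = 3·5 + 2; sub 6 for 5: 3·6 + 2; = 20; G_3 = 20−1 = 19

22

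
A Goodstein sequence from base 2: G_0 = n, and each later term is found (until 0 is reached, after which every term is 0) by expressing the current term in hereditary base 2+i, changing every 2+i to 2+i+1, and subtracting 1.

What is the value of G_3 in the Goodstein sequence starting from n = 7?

[0] 7 ≡ 2^2 + 2 + 1 (base 2). Lift 3: 31. −1: 30.
[1] 30 ≡ 3^3 + 3 (base 3). Lift 4: 260. −1: 259.
[2] 259 ≡ 4^4 + 3 (base 4). Lift 5: 3128. −1: 3127.

3127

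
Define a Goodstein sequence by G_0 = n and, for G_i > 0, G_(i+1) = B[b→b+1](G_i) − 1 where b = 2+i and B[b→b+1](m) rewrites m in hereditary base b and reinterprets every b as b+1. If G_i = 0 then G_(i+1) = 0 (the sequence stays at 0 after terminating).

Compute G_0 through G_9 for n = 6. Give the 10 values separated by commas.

6, 29, 257, 3125, 46655, 98039, 187243, 332147, 555551, 885775

(0) 6|_2 = 2^2 + 2 ↦ 3^3 + 3|_3 = 30 ⇒ 29
(1) 29|_3 = 3^3 + 2 ↦ 4^4 + 2|_4 = 258 ⇒ 257
(2) 257|_4 = 4^4 + 1 ↦ 5^5 + 1|_5 = 3126 ⇒ 3125
(3) 3125|_5 = 5^5 ↦ 6^6|_6 = 46656 ⇒ 46655
(4) 46655|_6 = 5·6^5 + 5·6^4 + 5·6^3 + 5·6^2 + 5·6 + 5 ↦ 5·7^5 + 5·7^4 + 5·7^3 + 5·7^2 + 5·7 + 5|_7 = 98040 ⇒ 98039
(5) 98039|_7 = 5·7^5 + 5·7^4 + 5·7^3 + 5·7^2 + 5·7 + 4 ↦ 5·8^5 + 5·8^4 + 5·8^3 + 5·8^2 + 5·8 + 4|_8 = 187244 ⇒ 187243
(6) 187243|_8 = 5·8^5 + 5·8^4 + 5·8^3 + 5·8^2 + 5·8 + 3 ↦ 5·9^5 + 5·9^4 + 5·9^3 + 5·9^2 + 5·9 + 3|_9 = 332148 ⇒ 332147
(7) 332147|_9 = 5·9^5 + 5·9^4 + 5·9^3 + 5·9^2 + 5·9 + 2 ↦ 5·10^5 + 5·10^4 + 5·10^3 + 5·10^2 + 5·10 + 2|_10 = 555552 ⇒ 555551
(8) 555551|_10 = 5·10^5 + 5·10^4 + 5·10^3 + 5·10^2 + 5·10 + 1 ↦ 5·11^5 + 5·11^4 + 5·11^3 + 5·11^2 + 5·11 + 1|_11 = 885776 ⇒ 885775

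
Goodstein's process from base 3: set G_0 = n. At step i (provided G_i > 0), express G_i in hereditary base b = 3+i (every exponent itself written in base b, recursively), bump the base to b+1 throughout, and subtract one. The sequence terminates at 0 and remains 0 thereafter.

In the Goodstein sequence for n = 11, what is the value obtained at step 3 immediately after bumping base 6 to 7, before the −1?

(0) 11|_3 = 3^2 + 2 ↦ 4^2 + 2|_4 = 18 ⇒ 17
(1) 17|_4 = 4^2 + 1 ↦ 5^2 + 1|_5 = 26 ⇒ 25
(2) 25|_5 = 5^2 ↦ 6^2|_6 = 36 ⇒ 35
(3) 35|_6 = 5·6 + 5 ↦ 5·7 + 5|_7 = 40 ⇒ 39

40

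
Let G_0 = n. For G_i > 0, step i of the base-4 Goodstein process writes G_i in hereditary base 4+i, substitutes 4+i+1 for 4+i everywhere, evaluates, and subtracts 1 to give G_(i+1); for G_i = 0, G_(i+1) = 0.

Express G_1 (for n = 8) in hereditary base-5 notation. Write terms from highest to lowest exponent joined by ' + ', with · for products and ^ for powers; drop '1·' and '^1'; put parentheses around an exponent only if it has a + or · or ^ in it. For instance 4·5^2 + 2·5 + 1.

5 + 4

(0) 8|_4 = 2·4 ↦ 2·5|_5 = 10 ⇒ 9
(1) 9|_5 = 5 + 4 ↦ 6 + 4|_6 = 10 ⇒ 9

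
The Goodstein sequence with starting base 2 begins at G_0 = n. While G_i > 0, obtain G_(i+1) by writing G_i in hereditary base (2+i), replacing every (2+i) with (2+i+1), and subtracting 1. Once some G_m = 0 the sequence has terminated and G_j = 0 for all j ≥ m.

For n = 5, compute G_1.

(0) 5|_2 = 2^2 + 1 ↦ 3^3 + 1|_3 = 28 ⇒ 27
(1) 27|_3 = 3^3 ↦ 4^4|_4 = 256 ⇒ 255

27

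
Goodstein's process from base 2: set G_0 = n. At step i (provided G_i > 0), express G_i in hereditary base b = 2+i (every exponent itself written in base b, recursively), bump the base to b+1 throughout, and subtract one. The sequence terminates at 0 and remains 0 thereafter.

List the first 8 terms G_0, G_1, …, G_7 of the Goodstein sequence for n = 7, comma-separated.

7, 30, 259, 3127, 46657, 823543, 16777215, 37665879

G_0 = 7. HB_2(7) = 2^2 + 2 + 1. Bump = 31. G_1 = 30.
G_1 = 30. HB_3(30) = 3^3 + 3. Bump = 260. G_2 = 259.
G_2 = 259. HB_4(259) = 4^4 + 3. Bump = 3128. G_3 = 3127.
G_3 = 3127. HB_5(3127) = 5^5 + 2. Bump = 46658. G_4 = 46657.
G_4 = 46657. HB_6(46657) = 6^6 + 1. Bump = 823544. G_5 = 823543.
G_5 = 823543. HB_7(823543) = 7^7. Bump = 16777216. G_6 = 16777215.
G_6 = 16777215. HB_8(16777215) = 7·8^7 + 7·8^6 + 7·8^5 + 7·8^4 + 7·8^3 + 7·8^2 + 7·8 + 7. Bump = 37665880. G_7 = 37665879.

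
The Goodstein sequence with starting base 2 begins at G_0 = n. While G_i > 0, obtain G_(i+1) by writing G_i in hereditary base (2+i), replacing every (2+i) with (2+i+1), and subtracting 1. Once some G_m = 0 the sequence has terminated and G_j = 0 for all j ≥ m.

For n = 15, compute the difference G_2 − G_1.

G_0=15  [base 2] 2^(2 + 1) + 2^2 + 2 + 1  →[2↦3]→  3^(3 + 1) + 3^3 + 3 + 1 = 112  −1 ⇒ G_1=111
G_1=111  [base 3] 3^(3 + 1) + 3^3 + 3  →[3↦4]→  4^(4 + 1) + 4^4 + 4 = 1284  −1 ⇒ G_2=1283

1172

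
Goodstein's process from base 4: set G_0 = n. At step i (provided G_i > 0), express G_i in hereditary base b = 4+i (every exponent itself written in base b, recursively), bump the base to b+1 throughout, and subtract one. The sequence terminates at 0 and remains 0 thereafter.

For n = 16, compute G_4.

33

16 —HB4→ 4^2 —bump→ 5^2 = 25 —(−1)→ 24
24 —HB5→ 4·5 + 4 —bump→ 4·6 + 4 = 28 —(−1)→ 27
27 —HB6→ 4·6 + 3 —bump→ 4·7 + 3 = 31 —(−1)→ 30
30 —HB7→ 4·7 + 2 —bump→ 4·8 + 2 = 34 —(−1)→ 33
33 —HB8→ 4·8 + 1 —bump→ 4·9 + 1 = 37 —(−1)→ 36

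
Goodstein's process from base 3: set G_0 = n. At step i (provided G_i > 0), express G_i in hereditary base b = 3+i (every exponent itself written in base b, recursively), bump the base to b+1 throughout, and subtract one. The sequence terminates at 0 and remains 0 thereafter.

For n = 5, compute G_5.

3

i=0: 5 = 3 + 2 (b=3); 3→4: 4 + 2 = 6; 6−1 = 5
i=1: 5 = 4 + 1 (b=4); 4→5: 5 + 1 = 6; 6−1 = 5
i=2: 5 = 5 (b=5); 5→6: 6 = 6; 6−1 = 5
i=3: 5 = 5 (b=6); 6→7: 5 = 5; 5−1 = 4
i=4: 4 = 4 (b=7); 7→8: 4 = 4; 4−1 = 3
i=5: 3 = 3 (b=8); 8→9: 3 = 3; 3−1 = 2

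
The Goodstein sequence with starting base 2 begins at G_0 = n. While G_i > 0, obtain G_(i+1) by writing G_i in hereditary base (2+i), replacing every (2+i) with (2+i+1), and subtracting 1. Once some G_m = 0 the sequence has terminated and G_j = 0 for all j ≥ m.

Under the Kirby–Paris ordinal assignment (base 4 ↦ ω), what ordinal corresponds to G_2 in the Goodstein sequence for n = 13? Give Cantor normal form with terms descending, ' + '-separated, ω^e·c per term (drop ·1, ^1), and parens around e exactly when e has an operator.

i=0: 13 = 2^(2 + 1) + 2^2 + 1 (b=2); 2→3: 3^(3 + 1) + 3^3 + 1 = 109; 109−1 = 108
i=1: 108 = 3^(3 + 1) + 3^3 (b=3); 3→4: 4^(4 + 1) + 4^4 = 1280; 1280−1 = 1279
i=2: 1279 = 4^(4 + 1) + 3·4^3 + 3·4^2 + 3·4 + 3 (b=4); 4→5: 5^(5 + 1) + 3·5^3 + 3·5^2 + 3·5 + 3 = 16093; 16093−1 = 16092

ω^(ω + 1) + ω^3·3 + ω^2·3 + ω·3 + 3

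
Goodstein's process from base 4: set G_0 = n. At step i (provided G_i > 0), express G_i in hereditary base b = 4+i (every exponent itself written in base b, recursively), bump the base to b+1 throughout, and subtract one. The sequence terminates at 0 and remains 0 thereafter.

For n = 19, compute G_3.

(0) 19|_4 = 4^2 + 3 ↦ 5^2 + 3|_5 = 28 ⇒ 27
(1) 27|_5 = 5^2 + 2 ↦ 6^2 + 2|_6 = 38 ⇒ 37
(2) 37|_6 = 6^2 + 1 ↦ 7^2 + 1|_7 = 50 ⇒ 49
(3) 49|_7 = 7^2 ↦ 8^2|_8 = 64 ⇒ 63

49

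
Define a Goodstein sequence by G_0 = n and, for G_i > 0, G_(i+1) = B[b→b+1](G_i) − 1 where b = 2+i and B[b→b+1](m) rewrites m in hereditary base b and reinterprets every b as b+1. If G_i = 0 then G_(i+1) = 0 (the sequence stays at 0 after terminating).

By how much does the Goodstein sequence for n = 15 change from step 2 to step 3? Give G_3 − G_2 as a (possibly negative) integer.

17469

base 2: 15 = 2^(2 + 1) + 2^2 + 2 + 1; at 3: 3^(3 + 1) + 3^3 + 3 + 1 = 112; next = 111
base 3: 111 = 3^(3 + 1) + 3^3 + 3; at 4: 4^(4 + 1) + 4^4 + 4 = 1284; next = 1283
base 4: 1283 = 4^(4 + 1) + 4^4 + 3; at 5: 5^(5 + 1) + 5^5 + 3 = 18753; next = 18752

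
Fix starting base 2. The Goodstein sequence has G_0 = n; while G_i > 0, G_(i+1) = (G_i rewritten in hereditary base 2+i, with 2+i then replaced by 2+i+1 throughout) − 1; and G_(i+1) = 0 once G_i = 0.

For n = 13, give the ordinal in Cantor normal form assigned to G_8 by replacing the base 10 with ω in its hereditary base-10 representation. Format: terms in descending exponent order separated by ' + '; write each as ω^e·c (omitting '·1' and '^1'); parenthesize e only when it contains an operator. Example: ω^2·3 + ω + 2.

i=0: 13 = 2^(2 + 1) + 2^2 + 1 (b=2); 2→3: 3^(3 + 1) + 3^3 + 1 = 109; 109−1 = 108
i=1: 108 = 3^(3 + 1) + 3^3 (b=3); 3→4: 4^(4 + 1) + 4^4 = 1280; 1280−1 = 1279
i=2: 1279 = 4^(4 + 1) + 3·4^3 + 3·4^2 + 3·4 + 3 (b=4); 4→5: 5^(5 + 1) + 3·5^3 + 3·5^2 + 3·5 + 3 = 16093; 16093−1 = 16092
i=3: 16092 = 5^(5 + 1) + 3·5^3 + 3·5^2 + 3·5 + 2 (b=5); 5→6: 6^(6 + 1) + 3·6^3 + 3·6^2 + 3·6 + 2 = 280712; 280712−1 = 280711
i=4: 280711 = 6^(6 + 1) + 3·6^3 + 3·6^2 + 3·6 + 1 (b=6); 6→7: 7^(7 + 1) + 3·7^3 + 3·7^2 + 3·7 + 1 = 5765999; 5765999−1 = 5765998
i=5: 5765998 = 7^(7 + 1) + 3·7^3 + 3·7^2 + 3·7 (b=7); 7→8: 8^(8 + 1) + 3·8^3 + 3·8^2 + 3·8 = 134219480; 134219480−1 = 134219479
i=6: 134219479 = 8^(8 + 1) + 3·8^3 + 3·8^2 + 2·8 + 7 (b=8); 8→9: 9^(9 + 1) + 3·9^3 + 3·9^2 + 2·9 + 7 = 3486786856; 3486786856−1 = 3486786855
i=7: 3486786855 = 9^(9 + 1) + 3·9^3 + 3·9^2 + 2·9 + 6 (b=9); 9→10: 10^(10 + 1) + 3·10^3 + 3·10^2 + 2·10 + 6 = 100000003326; 100000003326−1 = 100000003325
i=8: 100000003325 = 10^(10 + 1) + 3·10^3 + 3·10^2 + 2·10 + 5 (b=10); 10→11: 11^(11 + 1) + 3·11^3 + 3·11^2 + 2·11 + 5 = 3138428381104; 3138428381104−1 = 3138428381103

ω^(ω + 1) + ω^3·3 + ω^2·3 + ω·2 + 5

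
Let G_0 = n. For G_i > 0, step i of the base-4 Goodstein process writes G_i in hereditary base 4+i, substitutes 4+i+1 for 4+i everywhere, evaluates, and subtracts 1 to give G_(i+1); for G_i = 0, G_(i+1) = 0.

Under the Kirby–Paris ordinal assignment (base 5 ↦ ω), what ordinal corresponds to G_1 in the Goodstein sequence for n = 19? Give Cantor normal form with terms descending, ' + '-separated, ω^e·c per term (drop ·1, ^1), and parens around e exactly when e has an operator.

G_0=19  [base 4] 4^2 + 3  →[4↦5]→  5^2 + 3 = 28  −1 ⇒ G_1=27
G_1=27  [base 5] 5^2 + 2  →[5↦6]→  6^2 + 2 = 38  −1 ⇒ G_2=37

ω^2 + 2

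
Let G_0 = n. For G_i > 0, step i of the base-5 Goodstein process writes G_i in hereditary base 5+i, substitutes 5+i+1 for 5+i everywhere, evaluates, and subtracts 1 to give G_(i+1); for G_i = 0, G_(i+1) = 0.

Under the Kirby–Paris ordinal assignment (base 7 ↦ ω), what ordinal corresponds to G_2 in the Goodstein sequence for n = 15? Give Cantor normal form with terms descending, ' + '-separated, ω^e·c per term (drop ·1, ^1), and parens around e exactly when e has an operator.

(0) 15|_5 = 3·5 ↦ 3·6|_6 = 18 ⇒ 17
(1) 17|_6 = 2·6 + 5 ↦ 2·7 + 5|_7 = 19 ⇒ 18
(2) 18|_7 = 2·7 + 4 ↦ 2·8 + 4|_8 = 20 ⇒ 19

ω·2 + 4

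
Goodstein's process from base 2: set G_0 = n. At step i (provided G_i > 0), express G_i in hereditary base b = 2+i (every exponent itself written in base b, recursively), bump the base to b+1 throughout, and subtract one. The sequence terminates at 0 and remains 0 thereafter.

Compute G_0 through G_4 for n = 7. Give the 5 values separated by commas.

[0] 7 ≡ 2^2 + 2 + 1 (base 2). Lift 3: 31. −1: 30.
[1] 30 ≡ 3^3 + 3 (base 3). Lift 4: 260. −1: 259.
[2] 259 ≡ 4^4 + 3 (base 4). Lift 5: 3128. −1: 3127.
[3] 3127 ≡ 5^5 + 2 (base 5). Lift 6: 46658. −1: 46657.

7, 30, 259, 3127, 46657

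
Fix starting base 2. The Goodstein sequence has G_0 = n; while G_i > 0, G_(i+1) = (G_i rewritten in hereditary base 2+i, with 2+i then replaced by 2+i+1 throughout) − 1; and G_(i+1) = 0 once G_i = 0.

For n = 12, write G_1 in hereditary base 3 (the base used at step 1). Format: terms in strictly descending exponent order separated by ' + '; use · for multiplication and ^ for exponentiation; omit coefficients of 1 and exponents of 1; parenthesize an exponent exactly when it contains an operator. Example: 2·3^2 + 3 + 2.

G_0 = 12. HB_2(12) = 2^(2 + 1) + 2^2. Bump = 108. G_1 = 107.
G_1 = 107. HB_3(107) = 3^(3 + 1) + 2·3^2 + 2·3 + 2. Bump = 1066. G_2 = 1065.

3^(3 + 1) + 2·3^2 + 2·3 + 2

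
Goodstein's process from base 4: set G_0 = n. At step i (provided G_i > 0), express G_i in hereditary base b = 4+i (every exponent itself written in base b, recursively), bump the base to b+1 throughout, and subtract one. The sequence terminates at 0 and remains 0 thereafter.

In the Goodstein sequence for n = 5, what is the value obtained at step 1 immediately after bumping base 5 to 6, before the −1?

6

base 4: 5 = 4 + 1; at 5: 5 + 1 = 6; next = 5
base 5: 5 = 5; at 6: 6 = 6; next = 5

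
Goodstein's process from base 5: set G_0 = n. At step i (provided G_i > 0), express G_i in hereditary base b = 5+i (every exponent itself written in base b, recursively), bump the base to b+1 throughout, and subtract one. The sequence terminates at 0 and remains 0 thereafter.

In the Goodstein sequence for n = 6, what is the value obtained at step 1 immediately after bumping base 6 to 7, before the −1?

7

step 0: 6 = 5 + 1; sub 6 for 5: 6 + 1; = 7; G_1 = 7−1 = 6
step 1: 6 = 6; sub 7 for 6: 7; = 7; G_2 = 7−1 = 6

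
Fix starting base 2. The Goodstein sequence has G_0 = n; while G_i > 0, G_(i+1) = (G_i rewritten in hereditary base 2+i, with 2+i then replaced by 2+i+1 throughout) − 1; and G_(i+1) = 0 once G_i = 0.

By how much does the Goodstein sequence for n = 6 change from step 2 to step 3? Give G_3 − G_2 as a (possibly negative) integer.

base 2: 6 = 2^2 + 2; at 3: 3^3 + 3 = 30; next = 29
base 3: 29 = 3^3 + 2; at 4: 4^4 + 2 = 258; next = 257
base 4: 257 = 4^4 + 1; at 5: 5^5 + 1 = 3126; next = 3125

2868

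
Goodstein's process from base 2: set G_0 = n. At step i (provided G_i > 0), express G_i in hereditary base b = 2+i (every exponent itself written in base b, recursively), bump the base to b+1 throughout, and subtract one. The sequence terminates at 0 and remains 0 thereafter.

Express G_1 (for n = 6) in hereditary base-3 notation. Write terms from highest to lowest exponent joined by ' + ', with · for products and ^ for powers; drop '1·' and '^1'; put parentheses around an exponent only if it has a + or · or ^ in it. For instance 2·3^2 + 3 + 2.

G_0=6  [base 2] 2^2 + 2  →[2↦3]→  3^3 + 3 = 30  −1 ⇒ G_1=29
G_1=29  [base 3] 3^3 + 2  →[3↦4]→  4^4 + 2 = 258  −1 ⇒ G_2=257

3^3 + 2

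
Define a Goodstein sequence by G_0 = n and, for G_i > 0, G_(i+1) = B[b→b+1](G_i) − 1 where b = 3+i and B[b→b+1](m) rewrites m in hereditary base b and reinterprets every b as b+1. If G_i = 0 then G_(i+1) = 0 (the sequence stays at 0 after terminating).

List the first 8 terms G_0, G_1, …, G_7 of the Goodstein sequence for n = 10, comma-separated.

10 —HB3→ 3^2 + 1 —bump→ 4^2 + 1 = 17 —(−1)→ 16
16 —HB4→ 4^2 —bump→ 5^2 = 25 —(−1)→ 24
24 —HB5→ 4·5 + 4 —bump→ 4·6 + 4 = 28 —(−1)→ 27
27 —HB6→ 4·6 + 3 —bump→ 4·7 + 3 = 31 —(−1)→ 30
30 —HB7→ 4·7 + 2 —bump→ 4·8 + 2 = 34 —(−1)→ 33
33 —HB8→ 4·8 + 1 —bump→ 4·9 + 1 = 37 —(−1)→ 36
36 —HB9→ 4·9 —bump→ 4·10 = 40 —(−1)→ 39

10, 16, 24, 27, 30, 33, 36, 39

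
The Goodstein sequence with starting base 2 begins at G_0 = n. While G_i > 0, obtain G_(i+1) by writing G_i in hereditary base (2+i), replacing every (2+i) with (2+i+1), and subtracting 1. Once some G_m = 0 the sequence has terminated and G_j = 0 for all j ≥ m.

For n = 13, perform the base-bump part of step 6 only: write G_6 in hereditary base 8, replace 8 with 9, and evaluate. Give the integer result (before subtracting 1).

3486786856

13 —HB2→ 2^(2 + 1) + 2^2 + 1 —bump→ 3^(3 + 1) + 3^3 + 1 = 109 —(−1)→ 108
108 —HB3→ 3^(3 + 1) + 3^3 —bump→ 4^(4 + 1) + 4^4 = 1280 —(−1)→ 1279
1279 —HB4→ 4^(4 + 1) + 3·4^3 + 3·4^2 + 3·4 + 3 —bump→ 5^(5 + 1) + 3·5^3 + 3·5^2 + 3·5 + 3 = 16093 —(−1)→ 16092
16092 —HB5→ 5^(5 + 1) + 3·5^3 + 3·5^2 + 3·5 + 2 —bump→ 6^(6 + 1) + 3·6^3 + 3·6^2 + 3·6 + 2 = 280712 —(−1)→ 280711
280711 —HB6→ 6^(6 + 1) + 3·6^3 + 3·6^2 + 3·6 + 1 —bump→ 7^(7 + 1) + 3·7^3 + 3·7^2 + 3·7 + 1 = 5765999 —(−1)→ 5765998
5765998 —HB7→ 7^(7 + 1) + 3·7^3 + 3·7^2 + 3·7 —bump→ 8^(8 + 1) + 3·8^3 + 3·8^2 + 3·8 = 134219480 —(−1)→ 134219479
134219479 —HB8→ 8^(8 + 1) + 3·8^3 + 3·8^2 + 2·8 + 7 —bump→ 9^(9 + 1) + 3·9^3 + 3·9^2 + 2·9 + 7 = 3486786856 —(−1)→ 3486786855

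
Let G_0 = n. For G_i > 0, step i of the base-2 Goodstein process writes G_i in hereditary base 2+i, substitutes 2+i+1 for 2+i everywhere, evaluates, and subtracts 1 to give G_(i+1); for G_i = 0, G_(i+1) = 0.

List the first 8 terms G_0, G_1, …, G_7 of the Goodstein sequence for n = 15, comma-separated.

15, 111, 1283, 18752, 326593, 6588344, 150994943, 3524450280

15 —HB2→ 2^(2 + 1) + 2^2 + 2 + 1 —bump→ 3^(3 + 1) + 3^3 + 3 + 1 = 112 —(−1)→ 111
111 —HB3→ 3^(3 + 1) + 3^3 + 3 —bump→ 4^(4 + 1) + 4^4 + 4 = 1284 —(−1)→ 1283
1283 —HB4→ 4^(4 + 1) + 4^4 + 3 —bump→ 5^(5 + 1) + 5^5 + 3 = 18753 —(−1)→ 18752
18752 —HB5→ 5^(5 + 1) + 5^5 + 2 —bump→ 6^(6 + 1) + 6^6 + 2 = 326594 —(−1)→ 326593
326593 —HB6→ 6^(6 + 1) + 6^6 + 1 —bump→ 7^(7 + 1) + 7^7 + 1 = 6588345 —(−1)→ 6588344
6588344 —HB7→ 7^(7 + 1) + 7^7 —bump→ 8^(8 + 1) + 8^8 = 150994944 —(−1)→ 150994943
150994943 —HB8→ 8^(8 + 1) + 7·8^7 + 7·8^6 + 7·8^5 + 7·8^4 + 7·8^3 + 7·8^2 + 7·8 + 7 —bump→ 9^(9 + 1) + 7·9^7 + 7·9^6 + 7·9^5 + 7·9^4 + 7·9^3 + 7·9^2 + 7·9 + 7 = 3524450281 —(−1)→ 3524450280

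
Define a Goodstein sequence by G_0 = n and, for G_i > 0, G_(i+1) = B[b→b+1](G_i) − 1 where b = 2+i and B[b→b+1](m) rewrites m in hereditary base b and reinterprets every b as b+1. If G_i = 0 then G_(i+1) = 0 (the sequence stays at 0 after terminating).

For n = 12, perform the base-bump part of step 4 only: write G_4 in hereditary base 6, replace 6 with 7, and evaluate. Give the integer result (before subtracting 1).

12 —HB2→ 2^(2 + 1) + 2^2 —bump→ 3^(3 + 1) + 3^3 = 108 —(−1)→ 107
107 —HB3→ 3^(3 + 1) + 2·3^2 + 2·3 + 2 —bump→ 4^(4 + 1) + 2·4^2 + 2·4 + 2 = 1066 —(−1)→ 1065
1065 —HB4→ 4^(4 + 1) + 2·4^2 + 2·4 + 1 —bump→ 5^(5 + 1) + 2·5^2 + 2·5 + 1 = 15686 —(−1)→ 15685
15685 —HB5→ 5^(5 + 1) + 2·5^2 + 2·5 —bump→ 6^(6 + 1) + 2·6^2 + 2·6 = 280020 —(−1)→ 280019
280019 —HB6→ 6^(6 + 1) + 2·6^2 + 6 + 5 —bump→ 7^(7 + 1) + 2·7^2 + 7 + 5 = 5764911 —(−1)→ 5764910

5764911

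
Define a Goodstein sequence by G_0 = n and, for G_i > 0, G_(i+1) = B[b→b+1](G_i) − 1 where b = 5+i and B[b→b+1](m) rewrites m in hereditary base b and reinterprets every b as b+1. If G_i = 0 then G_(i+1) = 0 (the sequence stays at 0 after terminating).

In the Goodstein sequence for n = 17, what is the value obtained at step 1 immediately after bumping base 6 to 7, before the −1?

22

[0] 17 ≡ 3·5 + 2 (base 5). Lift 6: 20. −1: 19.
[1] 19 ≡ 3·6 + 1 (base 6). Lift 7: 22. −1: 21.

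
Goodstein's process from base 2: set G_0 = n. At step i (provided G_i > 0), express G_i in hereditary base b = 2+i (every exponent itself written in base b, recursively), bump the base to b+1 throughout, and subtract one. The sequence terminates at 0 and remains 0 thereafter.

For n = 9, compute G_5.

2471826

G_0 = 9. HB_2(9) = 2^(2 + 1) + 1. Bump = 82. G_1 = 81.
G_1 = 81. HB_3(81) = 3^(3 + 1). Bump = 1024. G_2 = 1023.
G_2 = 1023. HB_4(1023) = 3·4^4 + 3·4^3 + 3·4^2 + 3·4 + 3. Bump = 9843. G_3 = 9842.
G_3 = 9842. HB_5(9842) = 3·5^5 + 3·5^3 + 3·5^2 + 3·5 + 2. Bump = 140744. G_4 = 140743.
G_4 = 140743. HB_6(140743) = 3·6^6 + 3·6^3 + 3·6^2 + 3·6 + 1. Bump = 2471827. G_5 = 2471826.
G_5 = 2471826. HB_7(2471826) = 3·7^7 + 3·7^3 + 3·7^2 + 3·7. Bump = 50333400. G_6 = 50333399.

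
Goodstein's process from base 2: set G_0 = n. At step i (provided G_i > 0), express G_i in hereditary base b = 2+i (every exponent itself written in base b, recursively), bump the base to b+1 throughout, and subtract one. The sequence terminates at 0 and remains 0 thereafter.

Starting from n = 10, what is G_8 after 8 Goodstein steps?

50000555551

G_0=10  [base 2] 2^(2 + 1) + 2  →[2↦3]→  3^(3 + 1) + 3 = 84  −1 ⇒ G_1=83
G_1=83  [base 3] 3^(3 + 1) + 2  →[3↦4]→  4^(4 + 1) + 2 = 1026  −1 ⇒ G_2=1025
G_2=1025  [base 4] 4^(4 + 1) + 1  →[4↦5]→  5^(5 + 1) + 1 = 15626  −1 ⇒ G_3=15625
G_3=15625  [base 5] 5^(5 + 1)  →[5↦6]→  6^(6 + 1) = 279936  −1 ⇒ G_4=279935
G_4=279935  [base 6] 5·6^6 + 5·6^5 + 5·6^4 + 5·6^3 + 5·6^2 + 5·6 + 5  →[6↦7]→  5·7^7 + 5·7^5 + 5·7^4 + 5·7^3 + 5·7^2 + 5·7 + 5 = 4215755  −1 ⇒ G_5=4215754
G_5=4215754  [base 7] 5·7^7 + 5·7^5 + 5·7^4 + 5·7^3 + 5·7^2 + 5·7 + 4  →[7↦8]→  5·8^8 + 5·8^5 + 5·8^4 + 5·8^3 + 5·8^2 + 5·8 + 4 = 84073324  −1 ⇒ G_6=84073323
G_6=84073323  [base 8] 5·8^8 + 5·8^5 + 5·8^4 + 5·8^3 + 5·8^2 + 5·8 + 3  →[8↦9]→  5·9^9 + 5·9^5 + 5·9^4 + 5·9^3 + 5·9^2 + 5·9 + 3 = 1937434593  −1 ⇒ G_7=1937434592
G_7=1937434592  [base 9] 5·9^9 + 5·9^5 + 5·9^4 + 5·9^3 + 5·9^2 + 5·9 + 2  →[9↦10]→  5·10^10 + 5·10^5 + 5·10^4 + 5·10^3 + 5·10^2 + 5·10 + 2 = 50000555552  −1 ⇒ G_8=50000555551
G_8=50000555551  [base 10] 5·10^10 + 5·10^5 + 5·10^4 + 5·10^3 + 5·10^2 + 5·10 + 1  →[10↦11]→  5·11^11 + 5·11^5 + 5·11^4 + 5·11^3 + 5·11^2 + 5·11 + 1 = 1426559238831  −1 ⇒ G_9=1426559238830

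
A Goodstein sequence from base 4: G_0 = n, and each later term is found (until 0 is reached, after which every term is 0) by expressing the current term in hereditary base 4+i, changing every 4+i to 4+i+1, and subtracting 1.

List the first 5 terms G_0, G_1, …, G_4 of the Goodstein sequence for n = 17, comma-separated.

(0) 17|_4 = 4^2 + 1 ↦ 5^2 + 1|_5 = 26 ⇒ 25
(1) 25|_5 = 5^2 ↦ 6^2|_6 = 36 ⇒ 35
(2) 35|_6 = 5·6 + 5 ↦ 5·7 + 5|_7 = 40 ⇒ 39
(3) 39|_7 = 5·7 + 4 ↦ 5·8 + 4|_8 = 44 ⇒ 43

17, 25, 35, 39, 43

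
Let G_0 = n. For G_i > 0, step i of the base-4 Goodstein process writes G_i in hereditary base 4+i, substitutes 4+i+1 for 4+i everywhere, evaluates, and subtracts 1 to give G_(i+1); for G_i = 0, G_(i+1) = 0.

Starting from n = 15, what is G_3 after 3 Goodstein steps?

[0] 15 ≡ 3·4 + 3 (base 4). Lift 5: 18. −1: 17.
[1] 17 ≡ 3·5 + 2 (base 5). Lift 6: 20. −1: 19.
[2] 19 ≡ 3·6 + 1 (base 6). Lift 7: 22. −1: 21.
[3] 21 ≡ 3·7 (base 7). Lift 8: 24. −1: 23.

21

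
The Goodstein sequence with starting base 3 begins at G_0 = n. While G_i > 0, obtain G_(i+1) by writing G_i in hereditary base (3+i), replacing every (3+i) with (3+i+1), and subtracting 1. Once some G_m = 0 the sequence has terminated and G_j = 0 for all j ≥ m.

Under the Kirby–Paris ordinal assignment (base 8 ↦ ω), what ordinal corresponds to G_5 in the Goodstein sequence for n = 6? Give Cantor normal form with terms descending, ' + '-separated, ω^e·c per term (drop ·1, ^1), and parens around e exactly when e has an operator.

[0] 6 ≡ 2·3 (base 3). Lift 4: 8. −1: 7.
[1] 7 ≡ 4 + 3 (base 4). Lift 5: 8. −1: 7.
[2] 7 ≡ 5 + 2 (base 5). Lift 6: 8. −1: 7.
[3] 7 ≡ 6 + 1 (base 6). Lift 7: 8. −1: 7.
[4] 7 ≡ 7 (base 7). Lift 8: 8. −1: 7.
[5] 7 ≡ 7 (base 8). Lift 9: 7. −1: 6.

7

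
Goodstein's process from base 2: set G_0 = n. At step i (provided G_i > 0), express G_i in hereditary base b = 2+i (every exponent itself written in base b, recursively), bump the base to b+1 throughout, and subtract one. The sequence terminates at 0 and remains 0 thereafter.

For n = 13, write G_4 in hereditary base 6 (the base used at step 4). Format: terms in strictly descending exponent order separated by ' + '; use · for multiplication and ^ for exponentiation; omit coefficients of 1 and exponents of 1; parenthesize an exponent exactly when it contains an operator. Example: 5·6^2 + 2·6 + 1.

G_0 = 13. HB_2(13) = 2^(2 + 1) + 2^2 + 1. Bump = 109. G_1 = 108.
G_1 = 108. HB_3(108) = 3^(3 + 1) + 3^3. Bump = 1280. G_2 = 1279.
G_2 = 1279. HB_4(1279) = 4^(4 + 1) + 3·4^3 + 3·4^2 + 3·4 + 3. Bump = 16093. G_3 = 16092.
G_3 = 16092. HB_5(16092) = 5^(5 + 1) + 3·5^3 + 3·5^2 + 3·5 + 2. Bump = 280712. G_4 = 280711.
G_4 = 280711. HB_6(280711) = 6^(6 + 1) + 3·6^3 + 3·6^2 + 3·6 + 1. Bump = 5765999. G_5 = 5765998.

6^(6 + 1) + 3·6^3 + 3·6^2 + 3·6 + 1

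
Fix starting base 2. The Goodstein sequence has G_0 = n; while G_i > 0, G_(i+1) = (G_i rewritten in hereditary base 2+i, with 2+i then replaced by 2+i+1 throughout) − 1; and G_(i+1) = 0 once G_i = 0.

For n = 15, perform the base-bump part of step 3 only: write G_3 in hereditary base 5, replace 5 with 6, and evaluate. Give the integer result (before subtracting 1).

step 0: 15 = 2^(2 + 1) + 2^2 + 2 + 1; sub 3 for 2: 3^(3 + 1) + 3^3 + 3 + 1; = 112; G_1 = 112−1 = 111
step 1: 111 = 3^(3 + 1) + 3^3 + 3; sub 4 for 3: 4^(4 + 1) + 4^4 + 4; = 1284; G_2 = 1284−1 = 1283
step 2: 1283 = 4^(4 + 1) + 4^4 + 3; sub 5 for 4: 5^(5 + 1) + 5^5 + 3; = 18753; G_3 = 18753−1 = 18752
step 3: 18752 = 5^(5 + 1) + 5^5 + 2; sub 6 for 5: 6^(6 + 1) + 6^6 + 2; = 326594; G_4 = 326594−1 = 326593

326594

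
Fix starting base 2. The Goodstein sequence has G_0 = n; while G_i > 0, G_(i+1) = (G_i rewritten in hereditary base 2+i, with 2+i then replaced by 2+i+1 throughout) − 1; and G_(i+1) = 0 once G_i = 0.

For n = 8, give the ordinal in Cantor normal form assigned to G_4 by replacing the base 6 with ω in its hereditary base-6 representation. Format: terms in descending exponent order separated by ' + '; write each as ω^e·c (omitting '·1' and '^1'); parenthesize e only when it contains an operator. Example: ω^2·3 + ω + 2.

ω^ω·2 + ω^2·2 + ω + 5

(0) 8|_2 = 2^(2 + 1) ↦ 3^(3 + 1)|_3 = 81 ⇒ 80
(1) 80|_3 = 2·3^3 + 2·3^2 + 2·3 + 2 ↦ 2·4^4 + 2·4^2 + 2·4 + 2|_4 = 554 ⇒ 553
(2) 553|_4 = 2·4^4 + 2·4^2 + 2·4 + 1 ↦ 2·5^5 + 2·5^2 + 2·5 + 1|_5 = 6311 ⇒ 6310
(3) 6310|_5 = 2·5^5 + 2·5^2 + 2·5 ↦ 2·6^6 + 2·6^2 + 2·6|_6 = 93396 ⇒ 93395
(4) 93395|_6 = 2·6^6 + 2·6^2 + 6 + 5 ↦ 2·7^7 + 2·7^2 + 7 + 5|_7 = 1647196 ⇒ 1647195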